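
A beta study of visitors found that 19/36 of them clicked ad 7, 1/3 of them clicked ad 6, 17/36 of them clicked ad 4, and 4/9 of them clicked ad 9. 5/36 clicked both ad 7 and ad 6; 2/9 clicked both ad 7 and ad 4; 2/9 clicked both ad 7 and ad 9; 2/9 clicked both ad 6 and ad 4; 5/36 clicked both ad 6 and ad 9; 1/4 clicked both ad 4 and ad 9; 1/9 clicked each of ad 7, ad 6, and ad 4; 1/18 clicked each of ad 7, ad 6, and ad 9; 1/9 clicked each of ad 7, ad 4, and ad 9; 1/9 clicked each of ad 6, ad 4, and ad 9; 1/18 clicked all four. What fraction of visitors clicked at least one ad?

By inclusion–exclusion:
P(≥1) = 19/36 + 1/3 + 17/36 + 4/9 − 5/36 − 2/9 − 2/9 − 2/9 − 5/36 − 1/4 + 1/9 + 1/18 + 1/9 + 1/9 − 1/18 = 11/12

11/12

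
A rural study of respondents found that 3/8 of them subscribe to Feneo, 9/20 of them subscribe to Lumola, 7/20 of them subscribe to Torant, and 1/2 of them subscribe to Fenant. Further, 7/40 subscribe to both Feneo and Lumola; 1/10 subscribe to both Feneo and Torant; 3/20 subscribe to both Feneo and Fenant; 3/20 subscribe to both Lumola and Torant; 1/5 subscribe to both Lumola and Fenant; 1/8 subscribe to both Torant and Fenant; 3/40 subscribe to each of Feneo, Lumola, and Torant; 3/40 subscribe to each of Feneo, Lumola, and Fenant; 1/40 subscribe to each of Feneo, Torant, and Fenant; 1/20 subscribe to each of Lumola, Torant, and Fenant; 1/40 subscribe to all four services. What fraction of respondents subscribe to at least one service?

39/40

Inclusion–exclusion gives
P(at least one) = 3/8 + 9/20 + 7/20 + 1/2 − 7/40 − 1/10 − 3/20 − 3/20 − 1/5 − 1/8 + 3/40 + 3/40 + 1/40 + 1/20 − 1/40 = 39/40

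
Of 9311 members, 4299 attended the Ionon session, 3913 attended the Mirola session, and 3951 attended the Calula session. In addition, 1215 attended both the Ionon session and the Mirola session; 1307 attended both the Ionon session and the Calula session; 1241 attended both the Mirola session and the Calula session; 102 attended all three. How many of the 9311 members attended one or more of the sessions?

N(≥1) = 4299 + 3913 + 3951 − 1215 − 1307 − 1241 + 102 = 8502

8502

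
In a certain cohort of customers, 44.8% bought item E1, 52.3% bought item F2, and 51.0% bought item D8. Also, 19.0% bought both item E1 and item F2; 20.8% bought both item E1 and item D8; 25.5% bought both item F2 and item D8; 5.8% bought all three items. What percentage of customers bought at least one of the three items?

88.6%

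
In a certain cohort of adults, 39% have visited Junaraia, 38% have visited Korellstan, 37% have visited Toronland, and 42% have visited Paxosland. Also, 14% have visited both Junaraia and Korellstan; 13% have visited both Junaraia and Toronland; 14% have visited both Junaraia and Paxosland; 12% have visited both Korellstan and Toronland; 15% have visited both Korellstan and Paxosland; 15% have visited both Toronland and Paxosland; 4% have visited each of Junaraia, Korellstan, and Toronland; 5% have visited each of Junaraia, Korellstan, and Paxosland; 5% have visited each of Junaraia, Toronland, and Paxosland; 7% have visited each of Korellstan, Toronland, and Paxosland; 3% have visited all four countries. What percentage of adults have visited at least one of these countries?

91%

By inclusion-exclusion,
P(≥1) = 39 + 38 + 37 + 42 − 14 − 13 − 14 − 12 − 15 − 15 + 4 + 5 + 5 + 7 − 3 = 91%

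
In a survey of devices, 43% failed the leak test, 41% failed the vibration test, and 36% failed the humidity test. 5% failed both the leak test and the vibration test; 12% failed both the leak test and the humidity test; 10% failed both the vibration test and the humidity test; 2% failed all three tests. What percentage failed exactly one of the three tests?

P(exactly one) = 43 + 41 + 36 − 2·5 − 2·12 − 2·10 + 3·2 = 72%

72%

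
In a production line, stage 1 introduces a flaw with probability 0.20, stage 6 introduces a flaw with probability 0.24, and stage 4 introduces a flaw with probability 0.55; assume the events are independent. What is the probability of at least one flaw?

0.7264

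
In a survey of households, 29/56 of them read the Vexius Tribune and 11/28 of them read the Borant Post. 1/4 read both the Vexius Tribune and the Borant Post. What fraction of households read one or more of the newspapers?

P(at least one) = 29/56 + 11/28 − 1/4 = 37/56

37/56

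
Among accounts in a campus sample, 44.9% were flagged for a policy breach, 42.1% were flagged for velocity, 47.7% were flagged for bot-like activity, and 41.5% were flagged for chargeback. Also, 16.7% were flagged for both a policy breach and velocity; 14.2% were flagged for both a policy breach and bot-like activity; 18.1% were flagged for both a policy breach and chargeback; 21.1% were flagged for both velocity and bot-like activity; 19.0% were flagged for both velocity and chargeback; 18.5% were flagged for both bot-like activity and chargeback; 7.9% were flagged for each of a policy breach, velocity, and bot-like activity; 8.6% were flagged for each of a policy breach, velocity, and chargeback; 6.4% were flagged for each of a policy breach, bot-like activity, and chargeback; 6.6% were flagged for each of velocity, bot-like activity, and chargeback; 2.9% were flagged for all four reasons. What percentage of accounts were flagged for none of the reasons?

4.8%

P(union) = 44.9 + 42.1 + 47.7 + 41.5 − 16.7 − 14.2 − 18.1 − 21.1 − 19.0 − 18.5 + 7.9 + 8.6 + 6.4 + 6.6 − 2.9 = 95.2%
P(none) = 100% − 95.2% = 4.8%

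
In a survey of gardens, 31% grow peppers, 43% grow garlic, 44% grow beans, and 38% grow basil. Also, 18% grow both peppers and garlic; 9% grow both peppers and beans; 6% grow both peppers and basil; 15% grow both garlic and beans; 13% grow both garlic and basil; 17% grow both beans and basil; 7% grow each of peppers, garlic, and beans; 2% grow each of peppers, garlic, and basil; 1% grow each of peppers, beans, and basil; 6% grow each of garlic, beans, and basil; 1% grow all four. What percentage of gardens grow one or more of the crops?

93%

By inclusion–exclusion:
P(union) = 31 + 43 + 44 + 38 − 18 − 9 − 6 − 15 − 13 − 17 + 7 + 2 + 1 + 6 − 1 = 93%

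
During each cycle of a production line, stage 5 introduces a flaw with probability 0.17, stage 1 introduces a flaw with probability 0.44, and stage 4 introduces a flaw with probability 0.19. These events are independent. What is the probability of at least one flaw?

0.623512

Since the events are independent, P(none) is the product of the individual non-occurrence probabilities.
P(none) = (1 − 0.17) × (1 − 0.44) × (1 − 0.19) = 0.83 × 0.56 × 0.81 = 0.376488
P(at least one) = 1 − 0.376488 = 0.623512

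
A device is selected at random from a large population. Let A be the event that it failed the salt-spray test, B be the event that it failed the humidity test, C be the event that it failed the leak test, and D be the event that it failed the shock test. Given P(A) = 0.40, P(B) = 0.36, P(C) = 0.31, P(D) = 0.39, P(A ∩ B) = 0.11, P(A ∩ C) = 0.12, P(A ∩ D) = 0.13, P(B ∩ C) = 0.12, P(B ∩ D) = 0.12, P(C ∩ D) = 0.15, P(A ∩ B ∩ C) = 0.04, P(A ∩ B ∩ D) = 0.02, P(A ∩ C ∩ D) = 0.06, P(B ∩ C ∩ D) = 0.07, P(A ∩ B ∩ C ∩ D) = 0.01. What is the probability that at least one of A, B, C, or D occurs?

Apply inclusion-exclusion:
P(A ∪ B ∪ C ∪ D) = 0.40 + 0.36 + 0.31 + 0.39 − 0.11 − 0.12 − 0.13 − 0.12 − 0.12 − 0.15 + 0.04 + 0.02 + 0.06 + 0.07 − 0.01 = 0.89

0.89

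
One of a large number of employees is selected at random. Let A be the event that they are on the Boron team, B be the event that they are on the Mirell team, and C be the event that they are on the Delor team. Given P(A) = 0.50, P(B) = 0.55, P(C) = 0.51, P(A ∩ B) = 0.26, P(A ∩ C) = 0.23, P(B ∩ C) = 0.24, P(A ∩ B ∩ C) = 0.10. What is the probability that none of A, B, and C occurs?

By inclusion-exclusion,
P(A ∪ B ∪ C) = 0.50 + 0.55 + 0.51 − 0.26 − 0.23 − 0.24 + 0.10 = 0.93
P(none) = 1 − 0.93 = 0.07

0.07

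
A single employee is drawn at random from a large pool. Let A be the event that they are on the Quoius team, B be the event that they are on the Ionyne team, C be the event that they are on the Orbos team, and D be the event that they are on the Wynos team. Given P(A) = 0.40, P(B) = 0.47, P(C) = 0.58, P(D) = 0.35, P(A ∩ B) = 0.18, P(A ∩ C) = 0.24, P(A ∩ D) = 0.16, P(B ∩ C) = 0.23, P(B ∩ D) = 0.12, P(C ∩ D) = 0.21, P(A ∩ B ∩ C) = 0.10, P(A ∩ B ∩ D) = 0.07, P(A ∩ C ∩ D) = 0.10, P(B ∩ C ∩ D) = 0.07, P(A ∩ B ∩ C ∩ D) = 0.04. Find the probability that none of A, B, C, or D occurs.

By inclusion–exclusion:
P(A ∪ B ∪ C ∪ D) = 0.40 + 0.47 + 0.58 + 0.35 − 0.18 − 0.24 − 0.16 − 0.23 − 0.12 − 0.21 + 0.10 + 0.07 + 0.10 + 0.07 − 0.04 = 0.96
P(none) = 1 − 0.96 = 0.04

0.04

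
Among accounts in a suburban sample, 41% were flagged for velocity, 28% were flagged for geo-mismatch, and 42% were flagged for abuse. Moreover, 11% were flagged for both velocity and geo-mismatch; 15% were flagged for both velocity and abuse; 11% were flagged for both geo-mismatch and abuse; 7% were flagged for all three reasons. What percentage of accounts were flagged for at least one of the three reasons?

81%

Inclusion–exclusion gives
P(at least one) = 41 + 28 + 42 − 11 − 15 − 11 + 7 = 81%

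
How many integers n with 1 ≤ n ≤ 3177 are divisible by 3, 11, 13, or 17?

1059 + 288 + 244 + 186 − 96 − 81 − 62 − 22 − 16 − 14 + 7 + 5 + 4 + 1 − 0 = 1503

1503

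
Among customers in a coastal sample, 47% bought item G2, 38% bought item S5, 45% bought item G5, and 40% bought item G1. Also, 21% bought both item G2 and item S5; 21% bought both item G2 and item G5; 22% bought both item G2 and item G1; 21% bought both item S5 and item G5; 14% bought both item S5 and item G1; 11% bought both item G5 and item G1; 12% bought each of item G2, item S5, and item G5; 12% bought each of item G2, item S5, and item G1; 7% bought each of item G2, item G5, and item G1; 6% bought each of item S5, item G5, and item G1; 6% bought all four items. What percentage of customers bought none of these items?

P(union) = 47 + 38 + 45 + 40 − 21 − 21 − 22 − 21 − 14 − 11 + 12 + 12 + 7 + 6 − 6 = 91%
P(none) = 100% − 91% = 9%

9%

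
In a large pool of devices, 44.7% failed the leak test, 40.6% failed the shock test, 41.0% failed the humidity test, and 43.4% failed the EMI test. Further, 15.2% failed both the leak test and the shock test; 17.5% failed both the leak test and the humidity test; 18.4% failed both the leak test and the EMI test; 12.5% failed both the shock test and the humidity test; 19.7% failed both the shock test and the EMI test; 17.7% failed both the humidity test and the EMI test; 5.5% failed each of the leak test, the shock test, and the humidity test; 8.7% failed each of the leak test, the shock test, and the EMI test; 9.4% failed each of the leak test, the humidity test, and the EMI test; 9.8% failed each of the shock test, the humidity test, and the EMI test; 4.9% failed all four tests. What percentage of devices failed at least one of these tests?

97.2%

Using inclusion–exclusion:
P(at least one) = 44.7 + 40.6 + 41.0 + 43.4 − 15.2 − 17.5 − 18.4 − 12.5 − 19.7 − 17.7 + 5.5 + 8.7 + 9.4 + 9.8 − 4.9 = 97.2%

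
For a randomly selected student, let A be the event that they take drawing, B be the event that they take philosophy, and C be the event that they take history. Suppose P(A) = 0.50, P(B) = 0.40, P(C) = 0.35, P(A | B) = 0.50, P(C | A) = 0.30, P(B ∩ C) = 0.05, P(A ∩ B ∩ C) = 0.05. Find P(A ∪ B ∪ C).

0.90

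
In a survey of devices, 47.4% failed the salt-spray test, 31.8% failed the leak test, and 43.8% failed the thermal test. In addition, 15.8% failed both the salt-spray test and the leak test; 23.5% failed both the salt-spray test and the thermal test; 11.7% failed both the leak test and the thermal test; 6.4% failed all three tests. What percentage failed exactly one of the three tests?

40.2%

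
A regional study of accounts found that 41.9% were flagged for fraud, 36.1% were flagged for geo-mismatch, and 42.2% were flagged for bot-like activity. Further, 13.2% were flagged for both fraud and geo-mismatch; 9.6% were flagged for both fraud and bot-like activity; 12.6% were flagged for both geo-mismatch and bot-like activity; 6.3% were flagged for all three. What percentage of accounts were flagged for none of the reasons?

By inclusion-exclusion,
P(union) = 41.9 + 36.1 + 42.2 − 13.2 − 9.6 − 12.6 + 6.3 = 91.1%
P(none) = 100% − 91.1% = 8.9%

8.9%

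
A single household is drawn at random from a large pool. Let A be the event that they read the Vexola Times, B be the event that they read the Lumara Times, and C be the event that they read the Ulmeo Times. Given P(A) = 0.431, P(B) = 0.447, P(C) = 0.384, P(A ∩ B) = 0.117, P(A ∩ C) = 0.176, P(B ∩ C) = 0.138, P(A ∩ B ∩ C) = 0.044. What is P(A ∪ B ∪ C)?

0.875

P(A ∪ B ∪ C) = 0.431 + 0.447 + 0.384 − 0.117 − 0.176 − 0.138 + 0.044 = 0.875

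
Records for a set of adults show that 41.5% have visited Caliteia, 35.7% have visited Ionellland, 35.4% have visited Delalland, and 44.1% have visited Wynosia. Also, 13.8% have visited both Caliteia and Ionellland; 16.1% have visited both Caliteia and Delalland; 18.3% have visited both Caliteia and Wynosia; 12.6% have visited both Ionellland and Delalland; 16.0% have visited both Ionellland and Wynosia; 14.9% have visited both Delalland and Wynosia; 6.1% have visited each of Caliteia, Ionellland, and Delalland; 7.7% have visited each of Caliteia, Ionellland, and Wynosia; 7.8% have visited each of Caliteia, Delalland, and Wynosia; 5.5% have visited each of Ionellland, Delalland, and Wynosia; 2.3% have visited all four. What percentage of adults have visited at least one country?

P(union) = 41.5 + 35.7 + 35.4 + 44.1 − 13.8 − 16.1 − 18.3 − 12.6 − 16.0 − 14.9 + 6.1 + 7.7 + 7.8 + 5.5 − 2.3 = 89.8%

89.8%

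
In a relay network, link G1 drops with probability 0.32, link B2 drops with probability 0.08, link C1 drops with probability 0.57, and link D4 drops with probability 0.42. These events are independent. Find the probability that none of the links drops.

0.15602464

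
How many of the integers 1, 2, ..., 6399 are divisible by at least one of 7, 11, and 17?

1705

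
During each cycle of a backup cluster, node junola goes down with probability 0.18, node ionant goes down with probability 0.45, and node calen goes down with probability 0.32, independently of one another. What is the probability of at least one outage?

P(none) = (1 − 0.18) × (1 − 0.45) × (1 − 0.32) = 0.82 × 0.55 × 0.68 = 0.30668
P(at least one) = 1 − 0.30668 = 0.69332

0.69332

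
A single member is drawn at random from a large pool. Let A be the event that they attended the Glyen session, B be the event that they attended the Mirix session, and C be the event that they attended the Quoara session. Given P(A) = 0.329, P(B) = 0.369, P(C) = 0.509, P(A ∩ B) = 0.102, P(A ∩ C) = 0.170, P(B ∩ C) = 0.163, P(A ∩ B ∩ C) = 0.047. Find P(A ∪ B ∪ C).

P(A ∪ B ∪ C) = 0.329 + 0.369 + 0.509 − 0.102 − 0.170 − 0.163 + 0.047 = 0.819

0.819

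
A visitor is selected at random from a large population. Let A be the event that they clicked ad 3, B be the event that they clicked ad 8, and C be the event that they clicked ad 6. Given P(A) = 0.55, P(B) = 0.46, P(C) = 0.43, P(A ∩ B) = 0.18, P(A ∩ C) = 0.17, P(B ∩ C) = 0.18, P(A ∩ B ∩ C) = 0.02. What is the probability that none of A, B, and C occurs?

0.07

Apply inclusion-exclusion:
P(A ∪ B ∪ C) = 0.55 + 0.46 + 0.43 − 0.18 − 0.17 − 0.18 + 0.02 = 0.93
P(none) = 1 − 0.93 = 0.07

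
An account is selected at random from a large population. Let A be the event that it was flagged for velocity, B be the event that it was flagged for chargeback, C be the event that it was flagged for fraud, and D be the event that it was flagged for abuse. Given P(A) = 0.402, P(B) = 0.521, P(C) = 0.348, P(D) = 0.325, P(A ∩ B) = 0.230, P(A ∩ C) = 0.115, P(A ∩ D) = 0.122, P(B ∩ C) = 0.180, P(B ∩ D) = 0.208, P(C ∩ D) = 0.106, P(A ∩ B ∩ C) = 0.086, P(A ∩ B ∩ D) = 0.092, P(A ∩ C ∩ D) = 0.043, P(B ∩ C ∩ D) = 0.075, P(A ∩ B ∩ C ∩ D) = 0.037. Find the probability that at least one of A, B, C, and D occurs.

P(A ∪ B ∪ C ∪ D) = 0.402 + 0.521 + 0.348 + 0.325 − 0.230 − 0.115 − 0.122 − 0.180 − 0.208 − 0.106 + 0.086 + 0.092 + 0.043 + 0.075 − 0.037 = 0.894

0.894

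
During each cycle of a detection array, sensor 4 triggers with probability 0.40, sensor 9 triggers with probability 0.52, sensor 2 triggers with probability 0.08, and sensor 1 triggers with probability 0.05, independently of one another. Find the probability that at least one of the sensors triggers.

P(none) = (1 − 0.40) × (1 − 0.52) × (1 − 0.08) × (1 − 0.05) = 0.60 × 0.48 × 0.92 × 0.95 = 0.251712
P(at least one) = 1 − 0.251712 = 0.748288

0.748288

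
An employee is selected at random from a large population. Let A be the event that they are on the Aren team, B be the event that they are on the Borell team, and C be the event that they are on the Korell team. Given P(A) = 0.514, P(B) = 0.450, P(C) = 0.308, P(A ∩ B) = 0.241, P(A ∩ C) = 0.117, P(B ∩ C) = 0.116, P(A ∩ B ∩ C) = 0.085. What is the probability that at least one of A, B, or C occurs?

Apply inclusion-exclusion:
P(A ∪ B ∪ C) = 0.514 + 0.450 + 0.308 − 0.241 − 0.117 − 0.116 + 0.085 = 0.883

0.883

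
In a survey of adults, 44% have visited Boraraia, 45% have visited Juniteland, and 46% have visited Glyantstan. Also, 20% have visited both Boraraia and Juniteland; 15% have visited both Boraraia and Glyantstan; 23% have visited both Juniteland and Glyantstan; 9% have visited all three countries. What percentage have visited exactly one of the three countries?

46%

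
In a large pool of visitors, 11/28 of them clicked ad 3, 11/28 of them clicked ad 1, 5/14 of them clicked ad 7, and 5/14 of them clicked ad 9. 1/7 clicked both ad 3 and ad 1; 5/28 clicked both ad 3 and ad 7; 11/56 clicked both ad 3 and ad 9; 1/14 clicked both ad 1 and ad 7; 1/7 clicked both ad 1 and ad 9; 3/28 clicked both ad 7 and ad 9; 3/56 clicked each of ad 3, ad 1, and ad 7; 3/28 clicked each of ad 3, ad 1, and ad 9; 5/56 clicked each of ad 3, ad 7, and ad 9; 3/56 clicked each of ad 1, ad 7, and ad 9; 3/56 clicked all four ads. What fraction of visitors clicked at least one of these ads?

51/56

Using inclusion–exclusion:
P(≥1) = 11/28 + 11/28 + 5/14 + 5/14 − 1/7 − 5/28 − 11/56 − 1/14 − 1/7 − 3/28 + 3/56 + 3/28 + 5/56 + 3/56 − 3/56 = 51/56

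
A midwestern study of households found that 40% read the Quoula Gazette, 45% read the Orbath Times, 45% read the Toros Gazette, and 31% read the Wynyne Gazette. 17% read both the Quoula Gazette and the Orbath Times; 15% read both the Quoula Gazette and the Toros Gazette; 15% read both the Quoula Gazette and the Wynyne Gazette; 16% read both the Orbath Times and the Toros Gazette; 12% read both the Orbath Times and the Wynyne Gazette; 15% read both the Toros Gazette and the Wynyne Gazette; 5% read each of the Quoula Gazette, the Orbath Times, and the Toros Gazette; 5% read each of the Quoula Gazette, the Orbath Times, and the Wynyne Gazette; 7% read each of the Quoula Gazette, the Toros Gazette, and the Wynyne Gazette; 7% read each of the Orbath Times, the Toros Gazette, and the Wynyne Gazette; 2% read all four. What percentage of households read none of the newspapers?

P(≥1) = 40 + 45 + 45 + 31 − 17 − 15 − 15 − 16 − 12 − 15 + 5 + 5 + 7 + 7 − 2 = 93%
P(none) = 100% − 93% = 7%

7%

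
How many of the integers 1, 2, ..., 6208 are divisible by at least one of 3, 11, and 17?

2667

Apply inclusion-exclusion:
floor(6208/3) + floor(6208/11) + floor(6208/17) − floor(6208/33) − floor(6208/51) − floor(6208/187) + floor(6208/561) = 2069 + 564 + 365 − 188 − 121 − 33 + 11 = 2667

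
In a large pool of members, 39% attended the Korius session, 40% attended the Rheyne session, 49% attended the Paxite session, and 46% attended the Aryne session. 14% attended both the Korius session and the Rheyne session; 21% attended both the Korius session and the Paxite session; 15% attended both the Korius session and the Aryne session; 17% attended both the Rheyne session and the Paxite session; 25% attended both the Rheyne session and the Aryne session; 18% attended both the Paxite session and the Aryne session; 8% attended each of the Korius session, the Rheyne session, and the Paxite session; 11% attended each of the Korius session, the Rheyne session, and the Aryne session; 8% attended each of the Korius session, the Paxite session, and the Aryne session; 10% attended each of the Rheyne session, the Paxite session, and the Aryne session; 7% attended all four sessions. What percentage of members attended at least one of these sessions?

P(≥1) = 39 + 40 + 49 + 46 − 14 − 21 − 15 − 17 − 25 − 18 + 8 + 11 + 8 + 10 − 7 = 94%

94%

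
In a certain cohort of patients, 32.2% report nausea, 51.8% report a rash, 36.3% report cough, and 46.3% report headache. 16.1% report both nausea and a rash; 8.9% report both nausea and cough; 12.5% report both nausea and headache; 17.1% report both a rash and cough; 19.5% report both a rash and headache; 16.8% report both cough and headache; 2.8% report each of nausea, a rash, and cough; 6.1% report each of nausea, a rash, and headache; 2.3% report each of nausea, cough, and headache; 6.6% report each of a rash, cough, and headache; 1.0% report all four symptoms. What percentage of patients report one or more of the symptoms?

92.5%

P(union) = 32.2 + 51.8 + 36.3 + 46.3 − 16.1 − 8.9 − 12.5 − 17.1 − 19.5 − 16.8 + 2.8 + 6.1 + 2.3 + 6.6 − 1.0 = 92.5%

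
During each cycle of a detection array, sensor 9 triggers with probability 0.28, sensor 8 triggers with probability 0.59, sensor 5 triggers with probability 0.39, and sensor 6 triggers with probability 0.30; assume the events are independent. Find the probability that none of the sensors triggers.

0.1260504

Since the events are independent, P(none) is the product of the individual non-occurrence probabilities.
P(none) = (1 − 0.28) × (1 − 0.59) × (1 − 0.39) × (1 − 0.30) = 0.72 × 0.41 × 0.61 × 0.70 = 0.1260504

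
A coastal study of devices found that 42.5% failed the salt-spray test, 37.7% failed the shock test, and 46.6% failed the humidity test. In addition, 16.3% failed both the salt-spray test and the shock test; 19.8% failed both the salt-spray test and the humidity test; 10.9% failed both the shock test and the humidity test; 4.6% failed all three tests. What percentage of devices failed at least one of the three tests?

P(≥1) = 42.5 + 37.7 + 46.6 − 16.3 − 19.8 − 10.9 + 4.6 = 84.4%

84.4%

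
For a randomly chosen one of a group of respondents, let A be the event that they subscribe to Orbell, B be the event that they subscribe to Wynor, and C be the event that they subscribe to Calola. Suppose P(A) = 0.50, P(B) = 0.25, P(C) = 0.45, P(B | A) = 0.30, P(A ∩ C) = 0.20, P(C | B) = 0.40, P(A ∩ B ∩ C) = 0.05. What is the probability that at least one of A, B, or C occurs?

0.80

P(A ∩ B) = P(A)·P(B|A) = 0.50 × 0.30 = 0.15
P(B ∩ C) = P(B)·P(C|B) = 0.25 × 0.40 = 0.10
P(A ∪ B ∪ C) = 0.50 + 0.25 + 0.45 − 0.15 − 0.20 − 0.10 + 0.05 = 0.80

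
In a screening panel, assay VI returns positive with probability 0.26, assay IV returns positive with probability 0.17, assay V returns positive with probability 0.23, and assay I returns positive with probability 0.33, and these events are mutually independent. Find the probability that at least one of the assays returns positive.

P(none) = (1 − 0.26) × (1 − 0.17) × (1 − 0.23) × (1 − 0.33) = 0.74 × 0.83 × 0.77 × 0.67 = 0.31686578
P(at least one) = 1 − 0.31686578 = 0.68313422

0.68313422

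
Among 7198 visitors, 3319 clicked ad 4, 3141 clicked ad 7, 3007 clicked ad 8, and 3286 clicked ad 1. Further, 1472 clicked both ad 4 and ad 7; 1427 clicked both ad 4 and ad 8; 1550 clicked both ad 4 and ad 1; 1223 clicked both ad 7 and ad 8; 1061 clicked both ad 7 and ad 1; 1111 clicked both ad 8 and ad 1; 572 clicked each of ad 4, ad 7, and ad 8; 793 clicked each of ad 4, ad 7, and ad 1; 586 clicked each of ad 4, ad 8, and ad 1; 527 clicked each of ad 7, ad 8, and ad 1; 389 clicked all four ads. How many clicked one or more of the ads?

6998

N(≥1) = 3319 + 3141 + 3007 + 3286 − 1472 − 1427 − 1550 − 1223 − 1061 − 1111 + 572 + 793 + 586 + 527 − 389 = 6998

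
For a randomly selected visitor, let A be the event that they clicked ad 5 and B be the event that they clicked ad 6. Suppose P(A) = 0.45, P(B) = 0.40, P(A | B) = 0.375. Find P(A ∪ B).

0.70

P(A ∩ B) = P(B)·P(A|B) = 0.40 × 0.375 = 0.15
By inclusion-exclusion,
P(A ∪ B) = 0.45 + 0.40 − 0.15 = 0.70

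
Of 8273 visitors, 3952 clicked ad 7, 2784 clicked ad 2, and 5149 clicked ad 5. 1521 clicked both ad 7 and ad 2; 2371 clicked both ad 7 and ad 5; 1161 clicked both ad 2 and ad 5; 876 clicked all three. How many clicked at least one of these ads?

7708

By inclusion–exclusion:
|union| = 3952 + 2784 + 5149 − 1521 − 2371 − 1161 + 876 = 7708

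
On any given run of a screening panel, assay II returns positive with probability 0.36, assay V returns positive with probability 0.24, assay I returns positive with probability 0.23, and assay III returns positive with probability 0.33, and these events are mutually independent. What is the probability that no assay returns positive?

0.25093376

P(none) = (1 − 0.36) × (1 − 0.24) × (1 − 0.23) × (1 − 0.33) = 0.64 × 0.76 × 0.77 × 0.67 = 0.25093376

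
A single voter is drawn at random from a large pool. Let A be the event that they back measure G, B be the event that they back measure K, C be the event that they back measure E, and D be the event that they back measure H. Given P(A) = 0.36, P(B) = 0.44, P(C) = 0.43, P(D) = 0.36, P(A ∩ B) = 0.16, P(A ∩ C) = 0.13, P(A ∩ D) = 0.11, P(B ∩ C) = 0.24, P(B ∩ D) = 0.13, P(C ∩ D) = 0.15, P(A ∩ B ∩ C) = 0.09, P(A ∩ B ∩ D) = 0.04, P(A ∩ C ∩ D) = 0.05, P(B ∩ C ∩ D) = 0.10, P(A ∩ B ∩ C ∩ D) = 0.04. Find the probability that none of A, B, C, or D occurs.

0.09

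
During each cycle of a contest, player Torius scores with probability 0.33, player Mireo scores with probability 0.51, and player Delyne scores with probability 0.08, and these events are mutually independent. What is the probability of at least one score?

0.697964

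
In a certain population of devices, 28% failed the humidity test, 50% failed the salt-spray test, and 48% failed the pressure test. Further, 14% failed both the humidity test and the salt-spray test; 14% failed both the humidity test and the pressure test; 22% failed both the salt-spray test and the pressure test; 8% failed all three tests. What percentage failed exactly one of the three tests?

P(exactly one) = 28 + 50 + 48 − 2·14 − 2·14 − 2·22 + 3·8 = 50%

50%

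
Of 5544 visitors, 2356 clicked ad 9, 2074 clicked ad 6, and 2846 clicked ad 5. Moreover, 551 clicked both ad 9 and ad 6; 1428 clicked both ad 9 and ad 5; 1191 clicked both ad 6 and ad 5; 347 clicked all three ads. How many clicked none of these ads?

1091

N(≥1) = 2356 + 2074 + 2846 − 551 − 1428 − 1191 + 347 = 4453
None: 5544 − 4453 = 1091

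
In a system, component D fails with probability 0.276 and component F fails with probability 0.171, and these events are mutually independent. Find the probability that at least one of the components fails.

P(none) = (1 − 0.276) × (1 − 0.171) = 0.724 × 0.829 = 0.600196
P(at least one) = 1 − 0.600196 = 0.399804

0.399804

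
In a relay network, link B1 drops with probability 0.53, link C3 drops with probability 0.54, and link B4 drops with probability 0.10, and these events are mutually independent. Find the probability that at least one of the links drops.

Independence gives P(none) = ∏(1 − pᵢ).
P(none) = (1 − 0.53) × (1 − 0.54) × (1 − 0.10) = 0.47 × 0.46 × 0.90 = 0.19458
P(at least one) = 1 − 0.19458 = 0.80542

0.80542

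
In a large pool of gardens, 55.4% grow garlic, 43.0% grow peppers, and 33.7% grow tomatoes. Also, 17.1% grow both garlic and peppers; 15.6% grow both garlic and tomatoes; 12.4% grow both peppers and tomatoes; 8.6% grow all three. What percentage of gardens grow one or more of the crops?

Inclusion–exclusion gives
P(at least one) = 55.4 + 43.0 + 33.7 − 17.1 − 15.6 − 12.4 + 8.6 = 95.6%

95.6%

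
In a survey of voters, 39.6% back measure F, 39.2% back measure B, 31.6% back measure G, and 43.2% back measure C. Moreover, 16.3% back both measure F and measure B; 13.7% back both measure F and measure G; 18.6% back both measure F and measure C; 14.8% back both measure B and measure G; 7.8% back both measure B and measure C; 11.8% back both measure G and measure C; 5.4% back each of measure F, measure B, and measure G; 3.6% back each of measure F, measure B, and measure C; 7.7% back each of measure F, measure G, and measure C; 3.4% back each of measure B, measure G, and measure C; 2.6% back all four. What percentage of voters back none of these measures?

By inclusion-exclusion,
P(at least one) = 39.6 + 39.2 + 31.6 + 43.2 − 16.3 − 13.7 − 18.6 − 14.8 − 7.8 − 11.8 + 5.4 + 3.6 + 7.7 + 3.4 − 2.6 = 88.1%
P(none) = 100% − 88.1% = 11.9%

11.9%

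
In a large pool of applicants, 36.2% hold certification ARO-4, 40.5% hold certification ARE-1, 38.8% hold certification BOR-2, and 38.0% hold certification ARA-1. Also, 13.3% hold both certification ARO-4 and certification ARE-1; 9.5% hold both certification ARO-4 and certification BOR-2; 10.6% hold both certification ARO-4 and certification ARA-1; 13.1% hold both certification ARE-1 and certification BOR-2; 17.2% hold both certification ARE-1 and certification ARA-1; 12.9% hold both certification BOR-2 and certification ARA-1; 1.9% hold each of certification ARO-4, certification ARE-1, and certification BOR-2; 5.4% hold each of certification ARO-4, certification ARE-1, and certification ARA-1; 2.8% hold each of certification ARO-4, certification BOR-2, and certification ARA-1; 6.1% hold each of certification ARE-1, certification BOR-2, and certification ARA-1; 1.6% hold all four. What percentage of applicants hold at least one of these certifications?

Inclusion–exclusion gives
P(≥1) = 36.2 + 40.5 + 38.8 + 38.0 − 13.3 − 9.5 − 10.6 − 13.1 − 17.2 − 12.9 + 1.9 + 5.4 + 2.8 + 6.1 − 1.6 = 91.5%

91.5%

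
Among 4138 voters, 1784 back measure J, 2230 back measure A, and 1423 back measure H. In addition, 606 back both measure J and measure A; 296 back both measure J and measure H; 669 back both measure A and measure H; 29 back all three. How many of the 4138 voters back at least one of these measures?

Inclusion–exclusion gives
N(≥1) = 1784 + 2230 + 1423 − 606 − 296 − 669 + 29 = 3895

3895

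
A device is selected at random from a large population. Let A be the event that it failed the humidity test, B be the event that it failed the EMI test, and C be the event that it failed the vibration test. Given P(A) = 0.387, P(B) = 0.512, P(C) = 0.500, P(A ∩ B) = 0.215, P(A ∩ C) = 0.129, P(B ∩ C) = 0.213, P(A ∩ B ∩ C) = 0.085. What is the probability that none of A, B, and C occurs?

Using inclusion–exclusion:
P(A ∪ B ∪ C) = 0.387 + 0.512 + 0.500 − 0.215 − 0.129 − 0.213 + 0.085 = 0.927
P(none) = 1 − 0.927 = 0.073

0.073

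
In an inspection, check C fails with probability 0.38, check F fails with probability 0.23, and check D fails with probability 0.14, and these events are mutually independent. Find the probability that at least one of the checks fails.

P(none) = (1 − 0.38) × (1 − 0.23) × (1 − 0.14) = 0.62 × 0.77 × 0.86 = 0.410564
P(at least one) = 1 − 0.410564 = 0.589436

0.589436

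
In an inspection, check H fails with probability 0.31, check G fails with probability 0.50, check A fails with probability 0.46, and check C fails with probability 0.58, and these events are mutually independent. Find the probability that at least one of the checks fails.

0.921754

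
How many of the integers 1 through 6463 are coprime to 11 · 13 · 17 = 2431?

5105

By inclusion–exclusion:
587 + 497 + 380 − 45 − 34 − 29 + 2 = 1358
6463 − 1358 = 5105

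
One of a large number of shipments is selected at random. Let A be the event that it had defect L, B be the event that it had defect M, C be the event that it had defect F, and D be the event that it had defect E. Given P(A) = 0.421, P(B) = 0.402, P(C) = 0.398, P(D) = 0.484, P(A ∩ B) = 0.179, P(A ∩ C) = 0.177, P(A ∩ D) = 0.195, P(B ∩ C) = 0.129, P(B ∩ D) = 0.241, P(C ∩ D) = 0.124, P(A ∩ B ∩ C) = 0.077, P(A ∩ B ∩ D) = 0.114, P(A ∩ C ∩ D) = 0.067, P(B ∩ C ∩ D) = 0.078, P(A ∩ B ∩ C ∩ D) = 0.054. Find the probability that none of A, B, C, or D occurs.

P(A ∪ B ∪ C ∪ D) = 0.421 + 0.402 + 0.398 + 0.484 − 0.179 − 0.177 − 0.195 − 0.129 − 0.241 − 0.124 + 0.077 + 0.114 + 0.067 + 0.078 − 0.054 = 0.942
P(none) = 1 − 0.942 = 0.058

0.058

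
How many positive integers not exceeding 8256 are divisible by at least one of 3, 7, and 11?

By inclusion-exclusion,
⌊8256/3⌋ + ⌊8256/7⌋ + ⌊8256/11⌋ − ⌊8256/21⌋ − ⌊8256/33⌋ − ⌊8256/77⌋ + ⌊8256/231⌋ = 2752 + 1179 + 750 − 393 − 250 − 107 + 35 = 3966

3966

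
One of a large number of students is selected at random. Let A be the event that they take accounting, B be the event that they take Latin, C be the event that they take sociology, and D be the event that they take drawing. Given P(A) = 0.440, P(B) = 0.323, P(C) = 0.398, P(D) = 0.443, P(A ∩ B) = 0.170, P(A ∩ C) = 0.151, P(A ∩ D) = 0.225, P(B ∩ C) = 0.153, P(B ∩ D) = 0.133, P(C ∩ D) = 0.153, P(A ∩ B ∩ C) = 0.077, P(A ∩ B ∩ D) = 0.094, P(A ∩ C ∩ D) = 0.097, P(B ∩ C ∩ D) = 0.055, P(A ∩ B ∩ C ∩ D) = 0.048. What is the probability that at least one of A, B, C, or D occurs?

0.894

By inclusion–exclusion:
P(A ∪ B ∪ C ∪ D) = 0.440 + 0.323 + 0.398 + 0.443 − 0.170 − 0.151 − 0.225 − 0.153 − 0.133 − 0.153 + 0.077 + 0.094 + 0.097 + 0.055 − 0.048 = 0.894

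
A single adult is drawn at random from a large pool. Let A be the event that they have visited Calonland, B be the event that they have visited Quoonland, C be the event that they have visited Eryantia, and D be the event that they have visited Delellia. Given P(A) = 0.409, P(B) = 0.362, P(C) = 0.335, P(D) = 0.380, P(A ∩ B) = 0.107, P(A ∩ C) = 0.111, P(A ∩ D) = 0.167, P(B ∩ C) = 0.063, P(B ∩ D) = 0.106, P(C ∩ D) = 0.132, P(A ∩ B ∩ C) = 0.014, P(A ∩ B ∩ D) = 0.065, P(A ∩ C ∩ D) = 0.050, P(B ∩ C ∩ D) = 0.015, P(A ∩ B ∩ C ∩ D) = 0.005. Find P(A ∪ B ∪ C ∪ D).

0.939

Inclusion–exclusion gives
P(A ∪ B ∪ C ∪ D) = 0.409 + 0.362 + 0.335 + 0.380 − 0.107 − 0.111 − 0.167 − 0.063 − 0.106 − 0.132 + 0.014 + 0.065 + 0.050 + 0.015 − 0.005 = 0.939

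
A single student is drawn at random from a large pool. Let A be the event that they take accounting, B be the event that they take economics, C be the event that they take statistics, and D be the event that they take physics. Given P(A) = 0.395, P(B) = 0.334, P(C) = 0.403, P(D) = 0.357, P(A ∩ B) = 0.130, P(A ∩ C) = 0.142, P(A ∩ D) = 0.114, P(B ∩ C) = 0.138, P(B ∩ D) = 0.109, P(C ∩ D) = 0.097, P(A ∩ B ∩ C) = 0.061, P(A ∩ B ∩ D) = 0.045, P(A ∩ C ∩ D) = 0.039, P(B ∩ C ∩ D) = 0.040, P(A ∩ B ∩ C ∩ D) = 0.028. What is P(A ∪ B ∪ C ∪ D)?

Using inclusion–exclusion:
P(A ∪ B ∪ C ∪ D) = 0.395 + 0.334 + 0.403 + 0.357 − 0.130 − 0.142 − 0.114 − 0.138 − 0.109 − 0.097 + 0.061 + 0.045 + 0.039 + 0.040 − 0.028 = 0.916

0.916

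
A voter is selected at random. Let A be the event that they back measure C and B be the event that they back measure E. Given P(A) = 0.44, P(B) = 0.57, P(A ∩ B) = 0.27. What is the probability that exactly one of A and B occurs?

0.47

P(exactly one) = 0.44 + 0.57 − 2·0.27 = 0.47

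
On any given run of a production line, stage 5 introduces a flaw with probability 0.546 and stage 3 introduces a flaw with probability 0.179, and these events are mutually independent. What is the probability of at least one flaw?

0.627266

P(none) = (1 − 0.546) × (1 − 0.179) = 0.454 × 0.821 = 0.372734
P(at least one) = 1 − 0.372734 = 0.627266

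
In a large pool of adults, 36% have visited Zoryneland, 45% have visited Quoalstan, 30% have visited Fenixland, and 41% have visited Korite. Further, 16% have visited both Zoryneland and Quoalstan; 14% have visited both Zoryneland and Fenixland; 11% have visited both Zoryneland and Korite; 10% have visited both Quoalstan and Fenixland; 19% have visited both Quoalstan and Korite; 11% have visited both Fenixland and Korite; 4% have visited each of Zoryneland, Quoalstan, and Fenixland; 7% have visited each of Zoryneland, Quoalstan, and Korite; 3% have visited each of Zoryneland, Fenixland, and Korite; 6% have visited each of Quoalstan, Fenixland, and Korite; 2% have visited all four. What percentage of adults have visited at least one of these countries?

89%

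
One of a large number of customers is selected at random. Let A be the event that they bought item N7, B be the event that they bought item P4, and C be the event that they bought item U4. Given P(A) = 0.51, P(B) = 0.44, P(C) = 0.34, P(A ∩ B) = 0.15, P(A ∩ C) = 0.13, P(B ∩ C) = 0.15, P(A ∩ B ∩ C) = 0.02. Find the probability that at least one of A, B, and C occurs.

Inclusion–exclusion gives
P(A ∪ B ∪ C) = 0.51 + 0.44 + 0.34 − 0.15 − 0.13 − 0.15 + 0.02 = 0.88

0.88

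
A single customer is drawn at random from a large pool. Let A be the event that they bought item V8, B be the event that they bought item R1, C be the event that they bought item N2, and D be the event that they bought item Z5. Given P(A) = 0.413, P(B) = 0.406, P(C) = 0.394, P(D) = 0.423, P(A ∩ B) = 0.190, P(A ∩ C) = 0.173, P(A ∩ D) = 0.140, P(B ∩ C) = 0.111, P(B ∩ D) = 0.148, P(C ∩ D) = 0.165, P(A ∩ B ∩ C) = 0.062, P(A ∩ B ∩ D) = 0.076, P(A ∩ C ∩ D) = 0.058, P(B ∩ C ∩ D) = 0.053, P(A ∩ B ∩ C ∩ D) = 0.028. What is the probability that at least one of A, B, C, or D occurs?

0.930

Using inclusion–exclusion:
P(A ∪ B ∪ C ∪ D) = 0.413 + 0.406 + 0.394 + 0.423 − 0.190 − 0.173 − 0.140 − 0.111 − 0.148 − 0.165 + 0.062 + 0.076 + 0.058 + 0.053 − 0.028 = 0.930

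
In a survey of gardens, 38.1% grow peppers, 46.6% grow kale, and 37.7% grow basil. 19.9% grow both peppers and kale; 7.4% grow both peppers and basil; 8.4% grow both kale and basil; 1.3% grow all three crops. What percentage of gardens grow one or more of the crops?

By inclusion-exclusion,
P(at least one) = 38.1 + 46.6 + 37.7 − 19.9 − 7.4 − 8.4 + 1.3 = 88.0%

88.0%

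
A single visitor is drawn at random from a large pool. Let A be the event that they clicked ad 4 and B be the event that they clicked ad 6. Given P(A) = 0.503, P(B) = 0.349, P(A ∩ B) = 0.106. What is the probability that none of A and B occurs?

0.254

By inclusion-exclusion,
P(A ∪ B) = 0.503 + 0.349 − 0.106 = 0.746
P(none) = 1 − 0.746 = 0.254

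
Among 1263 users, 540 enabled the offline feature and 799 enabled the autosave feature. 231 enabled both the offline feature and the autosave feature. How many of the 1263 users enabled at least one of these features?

1108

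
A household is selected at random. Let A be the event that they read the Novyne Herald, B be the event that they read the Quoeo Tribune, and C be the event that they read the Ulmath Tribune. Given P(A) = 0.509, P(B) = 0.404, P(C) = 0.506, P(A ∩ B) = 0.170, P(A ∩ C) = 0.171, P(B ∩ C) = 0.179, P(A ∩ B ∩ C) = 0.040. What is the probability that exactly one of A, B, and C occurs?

P(exactly one) = 0.509 + 0.404 + 0.506 − 2·0.170 − 2·0.171 − 2·0.179 + 3·0.040 = 0.499

0.499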